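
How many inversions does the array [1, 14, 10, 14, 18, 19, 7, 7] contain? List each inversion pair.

Finding inversions in [1, 14, 10, 14, 18, 19, 7, 7]:

(1, 2): arr[1]=14 > arr[2]=10
(1, 6): arr[1]=14 > arr[6]=7
(1, 7): arr[1]=14 > arr[7]=7
(2, 6): arr[2]=10 > arr[6]=7
(2, 7): arr[2]=10 > arr[7]=7
(3, 6): arr[3]=14 > arr[6]=7
(3, 7): arr[3]=14 > arr[7]=7
(4, 6): arr[4]=18 > arr[6]=7
(4, 7): arr[4]=18 > arr[7]=7
(5, 6): arr[5]=19 > arr[6]=7
(5, 7): arr[5]=19 > arr[7]=7

Total inversions: 11

The array has 11 inversion(s): (1,2), (1,6), (1,7), (2,6), (2,7), (3,6), (3,7), (4,6), (4,7), (5,6), (5,7). Each pair (i,j) satisfies i < j and arr[i] > arr[j].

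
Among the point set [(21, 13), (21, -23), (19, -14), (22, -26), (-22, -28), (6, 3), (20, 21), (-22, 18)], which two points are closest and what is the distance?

Computing all pairwise distances among 8 points:

d((21, 13), (21, -23)) = 36.0
d((21, 13), (19, -14)) = 27.074
d((21, 13), (22, -26)) = 39.0128
d((21, 13), (-22, -28)) = 59.4138
d((21, 13), (6, 3)) = 18.0278
d((21, 13), (20, 21)) = 8.0623
d((21, 13), (-22, 18)) = 43.2897
d((21, -23), (19, -14)) = 9.2195
d((21, -23), (22, -26)) = 3.1623 <-- minimum
d((21, -23), (-22, -28)) = 43.2897
d((21, -23), (6, 3)) = 30.0167
d((21, -23), (20, 21)) = 44.0114
d((21, -23), (-22, 18)) = 59.4138
d((19, -14), (22, -26)) = 12.3693
d((19, -14), (-22, -28)) = 43.3244
d((19, -14), (6, 3)) = 21.4009
d((19, -14), (20, 21)) = 35.0143
d((19, -14), (-22, 18)) = 52.0096
d((22, -26), (-22, -28)) = 44.0454
d((22, -26), (6, 3)) = 33.121
d((22, -26), (20, 21)) = 47.0425
d((22, -26), (-22, 18)) = 62.2254
d((-22, -28), (6, 3)) = 41.7732
d((-22, -28), (20, 21)) = 64.5368
d((-22, -28), (-22, 18)) = 46.0
d((6, 3), (20, 21)) = 22.8035
d((6, 3), (-22, 18)) = 31.7648
d((20, 21), (-22, 18)) = 42.107

Closest pair: (21, -23) and (22, -26) with distance 3.1623

The closest pair is (21, -23) and (22, -26) with Euclidean distance 3.1623. For 8 points, brute-force pairwise comparison is shown above. For large n, the divide-and-conquer algorithm (sort by x, recurse on halves, check the dividing strip) achieves O(n log n).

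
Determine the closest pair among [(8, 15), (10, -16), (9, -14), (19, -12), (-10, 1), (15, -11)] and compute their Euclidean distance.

Computing all pairwise distances among 6 points:

d((8, 15), (10, -16)) = 31.0644
d((8, 15), (9, -14)) = 29.0172
d((8, 15), (19, -12)) = 29.1548
d((8, 15), (-10, 1)) = 22.8035
d((8, 15), (15, -11)) = 26.9258
d((10, -16), (9, -14)) = 2.2361 <-- minimum
d((10, -16), (19, -12)) = 9.8489
d((10, -16), (-10, 1)) = 26.2488
d((10, -16), (15, -11)) = 7.0711
d((9, -14), (19, -12)) = 10.198
d((9, -14), (-10, 1)) = 24.2074
d((9, -14), (15, -11)) = 6.7082
d((19, -12), (-10, 1)) = 31.7805
d((19, -12), (15, -11)) = 4.1231
d((-10, 1), (15, -11)) = 27.7308

Closest pair: (10, -16) and (9, -14) with distance 2.2361

The closest pair is (10, -16) and (9, -14) with Euclidean distance 2.2361. For 6 points, brute-force pairwise comparison is shown above. For large n, the divide-and-conquer algorithm (sort by x, recurse on halves, check the dividing strip) achieves O(n log n).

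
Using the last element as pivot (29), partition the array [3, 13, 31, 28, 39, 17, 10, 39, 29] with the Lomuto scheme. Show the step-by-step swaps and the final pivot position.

Lomuto partition with pivot = 29:

Initial array: [3, 13, 31, 28, 39, 17, 10, 39, 29]

arr[0]=3 <= 29: swap with position 0, array becomes [3, 13, 31, 28, 39, 17, 10, 39, 29]
arr[1]=13 <= 29: swap with position 1, array becomes [3, 13, 31, 28, 39, 17, 10, 39, 29]
arr[2]=31 > 29: no swap
arr[3]=28 <= 29: swap with position 2, array becomes [3, 13, 28, 31, 39, 17, 10, 39, 29]
arr[4]=39 > 29: no swap
arr[5]=17 <= 29: swap with position 3, array becomes [3, 13, 28, 17, 39, 31, 10, 39, 29]
arr[6]=10 <= 29: swap with position 4, array becomes [3, 13, 28, 17, 10, 31, 39, 39, 29]
arr[7]=39 > 29: no swap

Place pivot at position 5: [3, 13, 28, 17, 10, 29, 39, 39, 31]
Pivot position: 5

After partitioning with pivot 29, the array becomes [3, 13, 28, 17, 10, 29, 39, 39, 31]. The pivot is placed at index 5. All elements to the left of the pivot are <= 29, and all elements to the right are > 29.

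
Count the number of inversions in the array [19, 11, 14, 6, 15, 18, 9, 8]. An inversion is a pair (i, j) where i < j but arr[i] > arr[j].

Finding inversions in [19, 11, 14, 6, 15, 18, 9, 8]:

(0, 1): arr[0]=19 > arr[1]=11
(0, 2): arr[0]=19 > arr[2]=14
(0, 3): arr[0]=19 > arr[3]=6
(0, 4): arr[0]=19 > arr[4]=15
(0, 5): arr[0]=19 > arr[5]=18
(0, 6): arr[0]=19 > arr[6]=9
(0, 7): arr[0]=19 > arr[7]=8
(1, 3): arr[1]=11 > arr[3]=6
(1, 6): arr[1]=11 > arr[6]=9
(1, 7): arr[1]=11 > arr[7]=8
(2, 3): arr[2]=14 > arr[3]=6
(2, 6): arr[2]=14 > arr[6]=9
(2, 7): arr[2]=14 > arr[7]=8
(4, 6): arr[4]=15 > arr[6]=9
(4, 7): arr[4]=15 > arr[7]=8
(5, 6): arr[5]=18 > arr[6]=9
(5, 7): arr[5]=18 > arr[7]=8
(6, 7): arr[6]=9 > arr[7]=8

Total inversions: 18

The array has 18 inversion(s): (0,1), (0,2), (0,3), (0,4), (0,5), (0,6), (0,7), (1,3), (1,6), (1,7), (2,3), (2,6), (2,7), (4,6), (4,7), (5,6), (5,7), (6,7). Each pair (i,j) satisfies i < j and arr[i] > arr[j].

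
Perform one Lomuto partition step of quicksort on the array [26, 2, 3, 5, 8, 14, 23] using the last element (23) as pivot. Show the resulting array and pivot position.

Lomuto partition with pivot = 23:

Initial array: [26, 2, 3, 5, 8, 14, 23]

arr[0]=26 > 23: no swap
arr[1]=2 <= 23: swap with position 0, array becomes [2, 26, 3, 5, 8, 14, 23]
arr[2]=3 <= 23: swap with position 1, array becomes [2, 3, 26, 5, 8, 14, 23]
arr[3]=5 <= 23: swap with position 2, array becomes [2, 3, 5, 26, 8, 14, 23]
arr[4]=8 <= 23: swap with position 3, array becomes [2, 3, 5, 8, 26, 14, 23]
arr[5]=14 <= 23: swap with position 4, array becomes [2, 3, 5, 8, 14, 26, 23]

Place pivot at position 5: [2, 3, 5, 8, 14, 23, 26]
Pivot position: 5

After partitioning with pivot 23, the array becomes [2, 3, 5, 8, 14, 23, 26]. The pivot is placed at index 5. All elements to the left of the pivot are <= 23, and all elements to the right are > 23.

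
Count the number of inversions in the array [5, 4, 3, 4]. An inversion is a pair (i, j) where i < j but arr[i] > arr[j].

Finding inversions in [5, 4, 3, 4]:

(0, 1): arr[0]=5 > arr[1]=4
(0, 2): arr[0]=5 > arr[2]=3
(0, 3): arr[0]=5 > arr[3]=4
(1, 2): arr[1]=4 > arr[2]=3

Total inversions: 4

The array has 4 inversion(s): (0,1), (0,2), (0,3), (1,2). Each pair (i,j) satisfies i < j and arr[i] > arr[j].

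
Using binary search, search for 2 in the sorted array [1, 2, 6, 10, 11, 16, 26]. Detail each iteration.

Binary search for 2 in [1, 2, 6, 10, 11, 16, 26]:

lo=0, hi=6, mid=3, arr[mid]=10 -> 10 > 2, search left half
lo=0, hi=2, mid=1, arr[mid]=2 -> Found target at index 1!

Binary search finds 2 at index 1 after 2 comparisons. The search repeatedly halves the search space by comparing with the middle element.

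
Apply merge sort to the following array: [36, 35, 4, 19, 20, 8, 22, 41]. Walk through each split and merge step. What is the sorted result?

Merge sort trace:

Split: [36, 35, 4, 19, 20, 8, 22, 41] -> [36, 35, 4, 19] and [20, 8, 22, 41]
  Split: [36, 35, 4, 19] -> [36, 35] and [4, 19]
    Split: [36, 35] -> [36] and [35]
    Merge: [36] + [35] -> [35, 36]
    Split: [4, 19] -> [4] and [19]
    Merge: [4] + [19] -> [4, 19]
  Merge: [35, 36] + [4, 19] -> [4, 19, 35, 36]
  Split: [20, 8, 22, 41] -> [20, 8] and [22, 41]
    Split: [20, 8] -> [20] and [8]
    Merge: [20] + [8] -> [8, 20]
    Split: [22, 41] -> [22] and [41]
    Merge: [22] + [41] -> [22, 41]
  Merge: [8, 20] + [22, 41] -> [8, 20, 22, 41]
Merge: [4, 19, 35, 36] + [8, 20, 22, 41] -> [4, 8, 19, 20, 22, 35, 36, 41]

Final sorted array: [4, 8, 19, 20, 22, 35, 36, 41]

The merge sort proceeds by recursively splitting the array and merging sorted halves.
After all merges, the sorted array is [4, 8, 19, 20, 22, 35, 36, 41].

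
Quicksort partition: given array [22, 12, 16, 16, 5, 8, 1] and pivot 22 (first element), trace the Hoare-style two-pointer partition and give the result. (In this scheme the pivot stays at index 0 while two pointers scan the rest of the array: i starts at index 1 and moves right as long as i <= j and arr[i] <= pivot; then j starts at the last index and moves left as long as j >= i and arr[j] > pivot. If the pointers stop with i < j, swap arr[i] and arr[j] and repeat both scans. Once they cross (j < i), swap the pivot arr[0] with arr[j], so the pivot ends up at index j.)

Hoare-style two-pointer partition with pivot = 22:

Initial array: [22, 12, 16, 16, 5, 8, 1]

Pointers start at i = 1, j = 6.
i ends at 7, j ends at 6: the pointers have crossed (j < i), so scanning stops.

Swap pivot arr[0] with arr[6] to place pivot at position 6: [1, 12, 16, 16, 5, 8, 22]
Pivot position: 6

After partitioning with pivot 22, the array becomes [1, 12, 16, 16, 5, 8, 22]. The pivot is placed at index 6. All elements to the left of the pivot are <= 22, and all elements to the right are > 22.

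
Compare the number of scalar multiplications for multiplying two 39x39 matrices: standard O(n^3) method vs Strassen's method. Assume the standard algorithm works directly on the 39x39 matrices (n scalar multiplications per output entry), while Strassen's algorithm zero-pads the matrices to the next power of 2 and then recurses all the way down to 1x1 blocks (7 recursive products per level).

Matrix multiplication for 39x39 matrices:

Strassen's algorithm requires power-of-2 dimensions. Pad 39x39 to 64x64 (next power of 2).

Standard algorithm: 39^3 = 59319 multiplications
Strassen's algorithm: 7^(log2(64)) = 7^6 = 117649 multiplications
Difference: 59319 - 117649 = -58330 (Strassen uses MORE here due to padding overhead — for small or just-over-power-of-2 n, padding can outweigh the per-level savings)

Standard: 59319 multiplications (39^3). Strassen: 117649 multiplications (7^6, after padding to 64x64). Strassen reduces 8 recursive multiplications to 7 at each level.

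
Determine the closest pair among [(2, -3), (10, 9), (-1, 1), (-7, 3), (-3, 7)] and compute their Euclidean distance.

Computing all pairwise distances among 5 points:

d((2, -3), (10, 9)) = 14.4222
d((2, -3), (-1, 1)) = 5.0 <-- minimum
d((2, -3), (-7, 3)) = 10.8167
d((2, -3), (-3, 7)) = 11.1803
d((10, 9), (-1, 1)) = 13.6015
d((10, 9), (-7, 3)) = 18.0278
d((10, 9), (-3, 7)) = 13.1529
d((-1, 1), (-7, 3)) = 6.3246
d((-1, 1), (-3, 7)) = 6.3246
d((-7, 3), (-3, 7)) = 5.6569

Closest pair: (2, -3) and (-1, 1) with distance 5.0

The closest pair is (2, -3) and (-1, 1) with Euclidean distance 5.0. For 5 points, brute-force pairwise comparison is shown above. For large n, the divide-and-conquer algorithm (sort by x, recurse on halves, check the dividing strip) achieves O(n log n).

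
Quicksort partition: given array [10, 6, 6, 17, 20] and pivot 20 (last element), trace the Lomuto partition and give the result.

Lomuto partition with pivot = 20:

Initial array: [10, 6, 6, 17, 20]

arr[0]=10 <= 20: swap with position 0, array becomes [10, 6, 6, 17, 20]
arr[1]=6 <= 20: swap with position 1, array becomes [10, 6, 6, 17, 20]
arr[2]=6 <= 20: swap with position 2, array becomes [10, 6, 6, 17, 20]
arr[3]=17 <= 20: swap with position 3, array becomes [10, 6, 6, 17, 20]

Place pivot at position 4: [10, 6, 6, 17, 20]
Pivot position: 4

After partitioning with pivot 20, the array becomes [10, 6, 6, 17, 20]. The pivot is placed at index 4. All elements to the left of the pivot are <= 20, and all elements to the right are > 20.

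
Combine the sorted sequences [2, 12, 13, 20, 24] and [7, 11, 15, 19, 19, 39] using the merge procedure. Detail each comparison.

Merging process:

Compare 2 vs 7: take 2 from left. Merged: [2]
Compare 12 vs 7: take 7 from right. Merged: [2, 7]
Compare 12 vs 11: take 11 from right. Merged: [2, 7, 11]
Compare 12 vs 15: take 12 from left. Merged: [2, 7, 11, 12]
Compare 13 vs 15: take 13 from left. Merged: [2, 7, 11, 12, 13]
Compare 20 vs 15: take 15 from right. Merged: [2, 7, 11, 12, 13, 15]
Compare 20 vs 19: take 19 from right. Merged: [2, 7, 11, 12, 13, 15, 19]
Compare 20 vs 19: take 19 from right. Merged: [2, 7, 11, 12, 13, 15, 19, 19]
Compare 20 vs 39: take 20 from left. Merged: [2, 7, 11, 12, 13, 15, 19, 19, 20]
Compare 24 vs 39: take 24 from left. Merged: [2, 7, 11, 12, 13, 15, 19, 19, 20, 24]
Append remaining from right: [39]. Merged: [2, 7, 11, 12, 13, 15, 19, 19, 20, 24, 39]

Final merged array: [2, 7, 11, 12, 13, 15, 19, 19, 20, 24, 39]
Total comparisons: 10

The merged array is [2, 7, 11, 12, 13, 15, 19, 19, 20, 24, 39], requiring 10 comparisons. The merge step runs in O(n) time where n is the total number of elements.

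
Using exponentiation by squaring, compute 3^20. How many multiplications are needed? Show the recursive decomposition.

Computing 3^20 by squaring (build up from 3^1; each line after the first costs one multiplication):

3^1 = 3
3^2 = (3^1)^2 = 3^2 = 9
3^4 = (3^2)^2 = 9^2 = 81
3^5 = 3 * 3^4 = 3 * 81 = 243
3^10 = (3^5)^2 = 243^2 = 59049
3^20 = (3^10)^2 = 59049^2 = 3486784401

Result: 3486784401
Multiplications needed: 5 (5 lines after 3^1)

3^20 = 3486784401. Using exponentiation by squaring, this requires 5 multiplications. The key idea: if the exponent is even, square the half-power; if odd, multiply by the base once.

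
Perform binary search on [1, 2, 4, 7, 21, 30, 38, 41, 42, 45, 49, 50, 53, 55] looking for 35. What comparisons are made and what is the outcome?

Binary search for 35 in [1, 2, 4, 7, 21, 30, 38, 41, 42, 45, 49, 50, 53, 55]:

lo=0, hi=13, mid=6, arr[mid]=38 -> 38 > 35, search left half
lo=0, hi=5, mid=2, arr[mid]=4 -> 4 < 35, search right half
lo=3, hi=5, mid=4, arr[mid]=21 -> 21 < 35, search right half
lo=5, hi=5, mid=5, arr[mid]=30 -> 30 < 35, search right half
lo=6 > hi=5, target 35 not found

Binary search determines that 35 is not in the array after 4 comparisons. The search space was exhausted without finding the target.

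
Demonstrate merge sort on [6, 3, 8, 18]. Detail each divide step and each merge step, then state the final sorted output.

Merge sort trace:

Split: [6, 3, 8, 18] -> [6, 3] and [8, 18]
  Split: [6, 3] -> [6] and [3]
  Merge: [6] + [3] -> [3, 6]
  Split: [8, 18] -> [8] and [18]
  Merge: [8] + [18] -> [8, 18]
Merge: [3, 6] + [8, 18] -> [3, 6, 8, 18]

Final sorted array: [3, 6, 8, 18]

The merge sort proceeds by recursively splitting the array and merging sorted halves.
After all merges, the sorted array is [3, 6, 8, 18].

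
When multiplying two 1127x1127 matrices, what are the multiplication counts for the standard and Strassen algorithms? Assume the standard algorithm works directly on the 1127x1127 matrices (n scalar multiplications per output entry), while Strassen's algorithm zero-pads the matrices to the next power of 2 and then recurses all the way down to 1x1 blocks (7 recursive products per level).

Matrix multiplication for 1127x1127 matrices:

Strassen's algorithm requires power-of-2 dimensions. Pad 1127x1127 to 2048x2048 (next power of 2).

Standard algorithm: 1127^3 = 1431435383 multiplications
Strassen's algorithm: 7^(log2(2048)) = 7^11 = 1977326743 multiplications
Difference: 1431435383 - 1977326743 = -545891360 (Strassen uses MORE here due to padding overhead — for small or just-over-power-of-2 n, padding can outweigh the per-level savings)

Standard: 1431435383 multiplications (1127^3). Strassen: 1977326743 multiplications (7^11, after padding to 2048x2048). Strassen reduces 8 recursive multiplications to 7 at each level.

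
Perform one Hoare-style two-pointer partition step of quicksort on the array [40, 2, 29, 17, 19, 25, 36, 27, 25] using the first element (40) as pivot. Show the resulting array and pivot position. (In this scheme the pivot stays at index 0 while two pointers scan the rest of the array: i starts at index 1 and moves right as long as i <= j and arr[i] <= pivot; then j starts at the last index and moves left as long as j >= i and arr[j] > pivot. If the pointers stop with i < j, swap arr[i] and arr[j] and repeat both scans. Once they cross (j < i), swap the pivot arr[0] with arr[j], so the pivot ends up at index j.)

Hoare-style two-pointer partition with pivot = 40:

Initial array: [40, 2, 29, 17, 19, 25, 36, 27, 25]

Pointers start at i = 1, j = 8.
i ends at 9, j ends at 8: the pointers have crossed (j < i), so scanning stops.

Swap pivot arr[0] with arr[8] to place pivot at position 8: [25, 2, 29, 17, 19, 25, 36, 27, 40]
Pivot position: 8

After partitioning with pivot 40, the array becomes [25, 2, 29, 17, 19, 25, 36, 27, 40]. The pivot is placed at index 8. All elements to the left of the pivot are <= 40, and all elements to the right are > 40.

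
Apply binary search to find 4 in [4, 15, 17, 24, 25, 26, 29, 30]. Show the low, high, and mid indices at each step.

Binary search for 4 in [4, 15, 17, 24, 25, 26, 29, 30]:

lo=0, hi=7, mid=3, arr[mid]=24 -> 24 > 4, search left half
lo=0, hi=2, mid=1, arr[mid]=15 -> 15 > 4, search left half
lo=0, hi=0, mid=0, arr[mid]=4 -> Found target at index 0!

Binary search finds 4 at index 0 after 3 comparisons. The search repeatedly halves the search space by comparing with the middle element.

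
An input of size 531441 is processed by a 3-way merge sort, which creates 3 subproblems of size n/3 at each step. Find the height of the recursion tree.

For divide and conquer with division factor 3:

Problem sizes at each level:
Level 0: 531441
Level 1: 177147
Level 2: 59049
Level 3: 19683
Level 4: 6561
Level 5: 2187
Level 6: 729
Level 7: 243
Level 8: 81
Level 9: 27
Level 10: 9
Level 11: 3
Level 12: 1

The root is level 0 and the size-1 base case is level 12 (the tree spans levels 0 through 12, i.e. 13 levels counting the root), so the depth is the number of divisions: log_3(531441) = 12

The recursion tree depth is log_3(531441) = 12. At each level, the problem size is divided by 3, so it takes 12 divisions to reduce to a base case of size 1. The algorithm makes 3 recursive calls at each level.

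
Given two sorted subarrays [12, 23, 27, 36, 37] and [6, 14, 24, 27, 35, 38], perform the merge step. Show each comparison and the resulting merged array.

Merging process:

Compare 12 vs 6: take 6 from right. Merged: [6]
Compare 12 vs 14: take 12 from left. Merged: [6, 12]
Compare 23 vs 14: take 14 from right. Merged: [6, 12, 14]
Compare 23 vs 24: take 23 from left. Merged: [6, 12, 14, 23]
Compare 27 vs 24: take 24 from right. Merged: [6, 12, 14, 23, 24]
Compare 27 vs 27: take 27 from left. Merged: [6, 12, 14, 23, 24, 27]
Compare 36 vs 27: take 27 from right. Merged: [6, 12, 14, 23, 24, 27, 27]
Compare 36 vs 35: take 35 from right. Merged: [6, 12, 14, 23, 24, 27, 27, 35]
Compare 36 vs 38: take 36 from left. Merged: [6, 12, 14, 23, 24, 27, 27, 35, 36]
Compare 37 vs 38: take 37 from left. Merged: [6, 12, 14, 23, 24, 27, 27, 35, 36, 37]
Append remaining from right: [38]. Merged: [6, 12, 14, 23, 24, 27, 27, 35, 36, 37, 38]

Final merged array: [6, 12, 14, 23, 24, 27, 27, 35, 36, 37, 38]
Total comparisons: 10

The merged array is [6, 12, 14, 23, 24, 27, 27, 35, 36, 37, 38], requiring 10 comparisons. The merge step runs in O(n) time where n is the total number of elements.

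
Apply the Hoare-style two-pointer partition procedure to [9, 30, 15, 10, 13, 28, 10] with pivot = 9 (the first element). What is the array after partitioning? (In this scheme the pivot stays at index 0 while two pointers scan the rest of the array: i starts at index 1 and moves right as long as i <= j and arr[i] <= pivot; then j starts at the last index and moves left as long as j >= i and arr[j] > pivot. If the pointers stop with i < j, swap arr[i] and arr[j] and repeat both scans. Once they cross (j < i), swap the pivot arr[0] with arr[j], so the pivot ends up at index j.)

Hoare-style two-pointer partition with pivot = 9:

Initial array: [9, 30, 15, 10, 13, 28, 10]

Pointers start at i = 1, j = 6.
i ends at 1, j ends at 0: the pointers have crossed (j < i), so scanning stops.

j = 0, so swapping arr[0] with arr[j] leaves the pivot at position 0: [9, 30, 15, 10, 13, 28, 10]
Pivot position: 0

After partitioning with pivot 9, the array becomes [9, 30, 15, 10, 13, 28, 10]. The pivot is placed at index 0. All elements to the left of the pivot are <= 9, and all elements to the right are > 9.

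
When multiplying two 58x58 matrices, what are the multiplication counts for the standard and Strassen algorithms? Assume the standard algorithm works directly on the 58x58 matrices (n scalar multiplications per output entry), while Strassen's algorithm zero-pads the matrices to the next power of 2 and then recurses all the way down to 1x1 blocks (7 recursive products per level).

Matrix multiplication for 58x58 matrices:

Strassen's algorithm requires power-of-2 dimensions. Pad 58x58 to 64x64 (next power of 2).

Standard algorithm: 58^3 = 195112 multiplications
Strassen's algorithm: 7^(log2(64)) = 7^6 = 117649 multiplications
Savings: 195112 - 117649 = 77463 multiplications

Standard: 195112 multiplications (58^3). Strassen: 117649 multiplications (7^6, after padding to 64x64). Strassen reduces 8 recursive multiplications to 7 at each level.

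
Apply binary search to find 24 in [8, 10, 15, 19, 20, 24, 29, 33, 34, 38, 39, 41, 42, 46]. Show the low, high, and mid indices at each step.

Binary search for 24 in [8, 10, 15, 19, 20, 24, 29, 33, 34, 38, 39, 41, 42, 46]:

lo=0, hi=13, mid=6, arr[mid]=29 -> 29 > 24, search left half
lo=0, hi=5, mid=2, arr[mid]=15 -> 15 < 24, search right half
lo=3, hi=5, mid=4, arr[mid]=20 -> 20 < 24, search right half
lo=5, hi=5, mid=5, arr[mid]=24 -> Found target at index 5!

Binary search finds 24 at index 5 after 4 comparisons. The search repeatedly halves the search space by comparing with the middle element.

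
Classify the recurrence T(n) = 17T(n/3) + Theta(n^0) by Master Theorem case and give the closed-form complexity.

Master Theorem for T(n) = 17T(n/3) + O(n^0):

a = 17, b = 3, c = 0
log_b(a) = log_3(17) = 2.5789

Case 1: c = 0 < log_3(17) = 2.5789
T(n) = O(n^(log_3 17))

For T(n) = 17T(n/3) + O(n^0): log_3(17) = 2.5789. This is Case 1 of the Master Theorem (c < log_b(a), work dominated by leaves), giving O(n^(log_3 17)).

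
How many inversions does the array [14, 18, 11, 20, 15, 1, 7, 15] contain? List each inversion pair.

Finding inversions in [14, 18, 11, 20, 15, 1, 7, 15]:

(0, 2): arr[0]=14 > arr[2]=11
(0, 5): arr[0]=14 > arr[5]=1
(0, 6): arr[0]=14 > arr[6]=7
(1, 2): arr[1]=18 > arr[2]=11
(1, 4): arr[1]=18 > arr[4]=15
(1, 5): arr[1]=18 > arr[5]=1
(1, 6): arr[1]=18 > arr[6]=7
(1, 7): arr[1]=18 > arr[7]=15
(2, 5): arr[2]=11 > arr[5]=1
(2, 6): arr[2]=11 > arr[6]=7
(3, 4): arr[3]=20 > arr[4]=15
(3, 5): arr[3]=20 > arr[5]=1
(3, 6): arr[3]=20 > arr[6]=7
(3, 7): arr[3]=20 > arr[7]=15
(4, 5): arr[4]=15 > arr[5]=1
(4, 6): arr[4]=15 > arr[6]=7

Total inversions: 16

The array has 16 inversion(s): (0,2), (0,5), (0,6), (1,2), (1,4), (1,5), (1,6), (1,7), (2,5), (2,6), (3,4), (3,5), (3,6), (3,7), (4,5), (4,6). Each pair (i,j) satisfies i < j and arr[i] > arr[j].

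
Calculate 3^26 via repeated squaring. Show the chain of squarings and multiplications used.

Computing 3^26 by squaring (build up from 3^1; each line after the first costs one multiplication):

3^1 = 3
3^2 = (3^1)^2 = 3^2 = 9
3^3 = 3 * 3^2 = 3 * 9 = 27
3^6 = (3^3)^2 = 27^2 = 729
3^12 = (3^6)^2 = 729^2 = 531441
3^13 = 3 * 3^12 = 3 * 531441 = 1594323
3^26 = (3^13)^2 = 1594323^2 = 2541865828329

Result: 2541865828329
Multiplications needed: 6 (6 lines after 3^1)

3^26 = 2541865828329. Using exponentiation by squaring, this requires 6 multiplications. The key idea: if the exponent is even, square the half-power; if odd, multiply by the base once.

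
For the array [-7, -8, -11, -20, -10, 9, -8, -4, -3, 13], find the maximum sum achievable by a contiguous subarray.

Using Kadane's algorithm on [-7, -8, -11, -20, -10, 9, -8, -4, -3, 13]:

Scanning through the array:
Position 1 (value -8): max_ending_here = -8, max_so_far = -7
Position 2 (value -11): max_ending_here = -11, max_so_far = -7
Position 3 (value -20): max_ending_here = -20, max_so_far = -7
Position 4 (value -10): max_ending_here = -10, max_so_far = -7
Position 5 (value 9): max_ending_here = 9, max_so_far = 9
Position 6 (value -8): max_ending_here = 1, max_so_far = 9
Position 7 (value -4): max_ending_here = -3, max_so_far = 9
Position 8 (value -3): max_ending_here = -3, max_so_far = 9
Position 9 (value 13): max_ending_here = 13, max_so_far = 13

Maximum subarray: [13]
Maximum sum: 13

The maximum subarray is [13] with sum 13. This subarray runs from index 9 to index 9.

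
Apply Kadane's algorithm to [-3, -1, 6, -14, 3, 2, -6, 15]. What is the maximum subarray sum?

Using Kadane's algorithm on [-3, -1, 6, -14, 3, 2, -6, 15]:

Scanning through the array:
Position 1 (value -1): max_ending_here = -1, max_so_far = -1
Position 2 (value 6): max_ending_here = 6, max_so_far = 6
Position 3 (value -14): max_ending_here = -8, max_so_far = 6
Position 4 (value 3): max_ending_here = 3, max_so_far = 6
Position 5 (value 2): max_ending_here = 5, max_so_far = 6
Position 6 (value -6): max_ending_here = -1, max_so_far = 6
Position 7 (value 15): max_ending_here = 15, max_so_far = 15

Maximum subarray: [15]
Maximum sum: 15

The maximum subarray is [15] with sum 15. This subarray runs from index 7 to index 7.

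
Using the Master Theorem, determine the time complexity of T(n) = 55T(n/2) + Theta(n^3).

Master Theorem for T(n) = 55T(n/2) + O(n^3):

a = 55, b = 2, c = 3
log_b(a) = log_2(55) = 5.7814

Case 1: c = 3 < log_2(55) = 5.7814
T(n) = O(n^(log_2 55))

For T(n) = 55T(n/2) + O(n^3): log_2(55) = 5.7814. This is Case 1 of the Master Theorem (c < log_b(a), work dominated by leaves), giving O(n^(log_2 55)).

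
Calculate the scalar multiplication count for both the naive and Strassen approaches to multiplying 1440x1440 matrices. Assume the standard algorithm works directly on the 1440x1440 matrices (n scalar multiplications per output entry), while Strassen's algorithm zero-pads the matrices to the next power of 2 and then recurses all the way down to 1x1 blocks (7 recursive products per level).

Matrix multiplication for 1440x1440 matrices:

Strassen's algorithm requires power-of-2 dimensions. Pad 1440x1440 to 2048x2048 (next power of 2).

Standard algorithm: 1440^3 = 2985984000 multiplications
Strassen's algorithm: 7^(log2(2048)) = 7^11 = 1977326743 multiplications
Savings: 2985984000 - 1977326743 = 1008657257 multiplications

Standard: 2985984000 multiplications (1440^3). Strassen: 1977326743 multiplications (7^11, after padding to 2048x2048). Strassen reduces 8 recursive multiplications to 7 at each level.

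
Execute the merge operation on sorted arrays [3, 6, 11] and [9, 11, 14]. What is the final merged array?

Merging process:

Compare 3 vs 9: take 3 from left. Merged: [3]
Compare 6 vs 9: take 6 from left. Merged: [3, 6]
Compare 11 vs 9: take 9 from right. Merged: [3, 6, 9]
Compare 11 vs 11: take 11 from left. Merged: [3, 6, 9, 11]
Append remaining from right: [11, 14]. Merged: [3, 6, 9, 11, 11, 14]

Final merged array: [3, 6, 9, 11, 11, 14]
Total comparisons: 4

The merged array is [3, 6, 9, 11, 11, 14], requiring 4 comparisons. The merge step runs in O(n) time where n is the total number of elements.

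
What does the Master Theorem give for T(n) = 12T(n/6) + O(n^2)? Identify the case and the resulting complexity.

Master Theorem for T(n) = 12T(n/6) + O(n^2):

a = 12, b = 6, c = 2
log_b(a) = log_6(12) = 1.3869

Case 3: c = 2 > log_6(12) = 1.3869
T(n) = O(n^2) = O(n^2)

For T(n) = 12T(n/6) + O(n^2): log_6(12) = 1.3869. This is Case 3 of the Master Theorem (c > log_b(a), work dominated by root), giving O(n^2).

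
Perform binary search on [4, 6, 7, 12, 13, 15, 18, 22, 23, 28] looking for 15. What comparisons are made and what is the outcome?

Binary search for 15 in [4, 6, 7, 12, 13, 15, 18, 22, 23, 28]:

lo=0, hi=9, mid=4, arr[mid]=13 -> 13 < 15, search right half
lo=5, hi=9, mid=7, arr[mid]=22 -> 22 > 15, search left half
lo=5, hi=6, mid=5, arr[mid]=15 -> Found target at index 5!

Binary search finds 15 at index 5 after 3 comparisons. The search repeatedly halves the search space by comparing with the middle element.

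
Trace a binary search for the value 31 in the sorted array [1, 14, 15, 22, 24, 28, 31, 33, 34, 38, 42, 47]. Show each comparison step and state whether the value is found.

Binary search for 31 in [1, 14, 15, 22, 24, 28, 31, 33, 34, 38, 42, 47]:

lo=0, hi=11, mid=5, arr[mid]=28 -> 28 < 31, search right half
lo=6, hi=11, mid=8, arr[mid]=34 -> 34 > 31, search left half
lo=6, hi=7, mid=6, arr[mid]=31 -> Found target at index 6!

Binary search finds 31 at index 6 after 3 comparisons. The search repeatedly halves the search space by comparing with the middle element.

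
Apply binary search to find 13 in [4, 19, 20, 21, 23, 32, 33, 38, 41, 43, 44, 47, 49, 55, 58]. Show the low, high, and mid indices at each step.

Binary search for 13 in [4, 19, 20, 21, 23, 32, 33, 38, 41, 43, 44, 47, 49, 55, 58]:

lo=0, hi=14, mid=7, arr[mid]=38 -> 38 > 13, search left half
lo=0, hi=6, mid=3, arr[mid]=21 -> 21 > 13, search left half
lo=0, hi=2, mid=1, arr[mid]=19 -> 19 > 13, search left half
lo=0, hi=0, mid=0, arr[mid]=4 -> 4 < 13, search right half
lo=1 > hi=0, target 13 not found

Binary search determines that 13 is not in the array after 4 comparisons. The search space was exhausted without finding the target.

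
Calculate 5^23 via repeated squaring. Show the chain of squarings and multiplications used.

Computing 5^23 by squaring (build up from 5^1; each line after the first costs one multiplication):

5^1 = 5
5^2 = (5^1)^2 = 5^2 = 25
5^4 = (5^2)^2 = 25^2 = 625
5^5 = 5 * 5^4 = 5 * 625 = 3125
5^10 = (5^5)^2 = 3125^2 = 9765625
5^11 = 5 * 5^10 = 5 * 9765625 = 48828125
5^22 = (5^11)^2 = 48828125^2 = 2384185791015625
5^23 = 5 * 5^22 = 5 * 2384185791015625 = 11920928955078125

Result: 11920928955078125
Multiplications needed: 7 (7 lines after 5^1)

5^23 = 11920928955078125. Using exponentiation by squaring, this requires 7 multiplications. The key idea: if the exponent is even, square the half-power; if odd, multiply by the base once.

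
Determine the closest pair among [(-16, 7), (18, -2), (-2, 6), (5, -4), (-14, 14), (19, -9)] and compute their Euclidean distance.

Computing all pairwise distances among 6 points:

d((-16, 7), (18, -2)) = 35.171
d((-16, 7), (-2, 6)) = 14.0357
d((-16, 7), (5, -4)) = 23.7065
d((-16, 7), (-14, 14)) = 7.2801
d((-16, 7), (19, -9)) = 38.4838
d((18, -2), (-2, 6)) = 21.5407
d((18, -2), (5, -4)) = 13.1529
d((18, -2), (-14, 14)) = 35.7771
d((18, -2), (19, -9)) = 7.0711 <-- minimum
d((-2, 6), (5, -4)) = 12.2066
d((-2, 6), (-14, 14)) = 14.4222
d((-2, 6), (19, -9)) = 25.807
d((5, -4), (-14, 14)) = 26.1725
d((5, -4), (19, -9)) = 14.8661
d((-14, 14), (19, -9)) = 40.2244

Closest pair: (18, -2) and (19, -9) with distance 7.0711

The closest pair is (18, -2) and (19, -9) with Euclidean distance 7.0711. For 6 points, brute-force pairwise comparison is shown above. For large n, the divide-and-conquer algorithm (sort by x, recurse on halves, check the dividing strip) achieves O(n log n).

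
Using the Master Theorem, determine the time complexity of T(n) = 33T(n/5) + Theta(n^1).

Master Theorem for T(n) = 33T(n/5) + O(n^1):

a = 33, b = 5, c = 1
log_b(a) = log_5(33) = 2.1725

Case 1: c = 1 < log_5(33) = 2.1725
T(n) = O(n^(log_5 33))

For T(n) = 33T(n/5) + O(n^1): log_5(33) = 2.1725. This is Case 1 of the Master Theorem (c < log_b(a), work dominated by leaves), giving O(n^(log_5 33)).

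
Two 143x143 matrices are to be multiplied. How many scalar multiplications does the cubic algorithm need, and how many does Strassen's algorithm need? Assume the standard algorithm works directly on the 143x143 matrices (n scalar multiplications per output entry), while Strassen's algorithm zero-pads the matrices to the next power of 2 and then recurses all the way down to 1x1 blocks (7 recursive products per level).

Matrix multiplication for 143x143 matrices:

Strassen's algorithm requires power-of-2 dimensions. Pad 143x143 to 256x256 (next power of 2).

Standard algorithm: 143^3 = 2924207 multiplications
Strassen's algorithm: 7^(log2(256)) = 7^8 = 5764801 multiplications
Difference: 2924207 - 5764801 = -2840594 (Strassen uses MORE here due to padding overhead — for small or just-over-power-of-2 n, padding can outweigh the per-level savings)

Standard: 2924207 multiplications (143^3). Strassen: 5764801 multiplications (7^8, after padding to 256x256). Strassen reduces 8 recursive multiplications to 7 at each level.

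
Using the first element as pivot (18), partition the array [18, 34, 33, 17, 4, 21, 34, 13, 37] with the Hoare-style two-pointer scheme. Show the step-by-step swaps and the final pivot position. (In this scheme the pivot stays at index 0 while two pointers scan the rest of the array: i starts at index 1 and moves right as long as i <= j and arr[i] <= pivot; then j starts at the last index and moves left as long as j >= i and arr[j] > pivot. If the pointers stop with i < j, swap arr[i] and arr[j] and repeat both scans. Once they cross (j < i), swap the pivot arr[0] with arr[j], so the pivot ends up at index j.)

Hoare-style two-pointer partition with pivot = 18:

Initial array: [18, 34, 33, 17, 4, 21, 34, 13, 37]

Pointers start at i = 1, j = 8.
i stops at index 1 (arr[1]=34 > 18), j stops at index 7 (arr[7]=13 <= 18): swap arr[1] and arr[7], array becomes [18, 13, 33, 17, 4, 21, 34, 34, 37]
i stops at index 2 (arr[2]=33 > 18), j stops at index 4 (arr[4]=4 <= 18): swap arr[2] and arr[4], array becomes [18, 13, 4, 17, 33, 21, 34, 34, 37]
i ends at 4, j ends at 3: the pointers have crossed (j < i), so scanning stops.

Swap pivot arr[0] with arr[3] to place pivot at position 3: [17, 13, 4, 18, 33, 21, 34, 34, 37]
Pivot position: 3

After partitioning with pivot 18, the array becomes [17, 13, 4, 18, 33, 21, 34, 34, 37]. The pivot is placed at index 3. All elements to the left of the pivot are <= 18, and all elements to the right are > 18.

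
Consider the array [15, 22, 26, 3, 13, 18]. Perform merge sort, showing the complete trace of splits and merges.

Merge sort trace:

Split: [15, 22, 26, 3, 13, 18] -> [15, 22, 26] and [3, 13, 18]
  Split: [15, 22, 26] -> [15] and [22, 26]
    Split: [22, 26] -> [22] and [26]
    Merge: [22] + [26] -> [22, 26]
  Merge: [15] + [22, 26] -> [15, 22, 26]
  Split: [3, 13, 18] -> [3] and [13, 18]
    Split: [13, 18] -> [13] and [18]
    Merge: [13] + [18] -> [13, 18]
  Merge: [3] + [13, 18] -> [3, 13, 18]
Merge: [15, 22, 26] + [3, 13, 18] -> [3, 13, 15, 18, 22, 26]

Final sorted array: [3, 13, 15, 18, 22, 26]

The merge sort proceeds by recursively splitting the array and merging sorted halves.
After all merges, the sorted array is [3, 13, 15, 18, 22, 26].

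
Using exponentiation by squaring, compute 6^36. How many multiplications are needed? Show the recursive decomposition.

Computing 6^36 by squaring (build up from 6^1; each line after the first costs one multiplication):

6^1 = 6
6^2 = (6^1)^2 = 6^2 = 36
6^4 = (6^2)^2 = 36^2 = 1296
6^8 = (6^4)^2 = 1296^2 = 1679616
6^9 = 6 * 6^8 = 6 * 1679616 = 10077696
6^18 = (6^9)^2 = 10077696^2 = 101559956668416
6^36 = (6^18)^2 = 101559956668416^2 = 10314424798490535546171949056

Result: 10314424798490535546171949056
Multiplications needed: 6 (6 lines after 6^1)

6^36 = 10314424798490535546171949056. Using exponentiation by squaring, this requires 6 multiplications. The key idea: if the exponent is even, square the half-power; if odd, multiply by the base once.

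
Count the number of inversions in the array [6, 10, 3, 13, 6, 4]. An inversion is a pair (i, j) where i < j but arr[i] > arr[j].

Finding inversions in [6, 10, 3, 13, 6, 4]:

(0, 2): arr[0]=6 > arr[2]=3
(0, 5): arr[0]=6 > arr[5]=4
(1, 2): arr[1]=10 > arr[2]=3
(1, 4): arr[1]=10 > arr[4]=6
(1, 5): arr[1]=10 > arr[5]=4
(3, 4): arr[3]=13 > arr[4]=6
(3, 5): arr[3]=13 > arr[5]=4
(4, 5): arr[4]=6 > arr[5]=4

Total inversions: 8

The array has 8 inversion(s): (0,2), (0,5), (1,2), (1,4), (1,5), (3,4), (3,5), (4,5). Each pair (i,j) satisfies i < j and arr[i] > arr[j].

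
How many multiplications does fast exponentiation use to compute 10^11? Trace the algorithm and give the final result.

Computing 10^11 by squaring (build up from 10^1; each line after the first costs one multiplication):

10^1 = 10
10^2 = (10^1)^2 = 10^2 = 100
10^4 = (10^2)^2 = 100^2 = 10000
10^5 = 10 * 10^4 = 10 * 10000 = 100000
10^10 = (10^5)^2 = 100000^2 = 10000000000
10^11 = 10 * 10^10 = 10 * 10000000000 = 100000000000

Result: 100000000000
Multiplications needed: 5 (5 lines after 10^1)

10^11 = 100000000000. Using exponentiation by squaring, this requires 5 multiplications. The key idea: if the exponent is even, square the half-power; if odd, multiply by the base once.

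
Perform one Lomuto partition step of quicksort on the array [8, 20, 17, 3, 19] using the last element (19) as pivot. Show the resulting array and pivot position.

Lomuto partition with pivot = 19:

Initial array: [8, 20, 17, 3, 19]

arr[0]=8 <= 19: swap with position 0, array becomes [8, 20, 17, 3, 19]
arr[1]=20 > 19: no swap
arr[2]=17 <= 19: swap with position 1, array becomes [8, 17, 20, 3, 19]
arr[3]=3 <= 19: swap with position 2, array becomes [8, 17, 3, 20, 19]

Place pivot at position 3: [8, 17, 3, 19, 20]
Pivot position: 3

After partitioning with pivot 19, the array becomes [8, 17, 3, 19, 20]. The pivot is placed at index 3. All elements to the left of the pivot are <= 19, and all elements to the right are > 19.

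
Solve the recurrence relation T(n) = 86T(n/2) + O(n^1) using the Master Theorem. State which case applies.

Master Theorem for T(n) = 86T(n/2) + O(n^1):

a = 86, b = 2, c = 1
log_b(a) = log_2(86) = 6.4263

Case 1: c = 1 < log_2(86) = 6.4263
T(n) = O(n^(log_2 86))

For T(n) = 86T(n/2) + O(n^1): log_2(86) = 6.4263. This is Case 1 of the Master Theorem (c < log_b(a), work dominated by leaves), giving O(n^(log_2 86)).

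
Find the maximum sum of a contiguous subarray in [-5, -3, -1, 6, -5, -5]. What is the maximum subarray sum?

Using Kadane's algorithm on [-5, -3, -1, 6, -5, -5]:

Scanning through the array:
Position 1 (value -3): max_ending_here = -3, max_so_far = -3
Position 2 (value -1): max_ending_here = -1, max_so_far = -1
Position 3 (value 6): max_ending_here = 6, max_so_far = 6
Position 4 (value -5): max_ending_here = 1, max_so_far = 6
Position 5 (value -5): max_ending_here = -4, max_so_far = 6

Maximum subarray: [6]
Maximum sum: 6

The maximum subarray is [6] with sum 6. This subarray runs from index 3 to index 3.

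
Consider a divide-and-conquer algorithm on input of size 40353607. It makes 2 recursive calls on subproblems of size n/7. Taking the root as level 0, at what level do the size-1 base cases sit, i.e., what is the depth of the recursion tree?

For divide and conquer with division factor 7:

Problem sizes at each level:
Level 0: 40353607
Level 1: 5764801
Level 2: 823543
Level 3: 117649
Level 4: 16807
Level 5: 2401
Level 6: 343
Level 7: 49
Level 8: 7
Level 9: 1

The root is level 0 and the size-1 base case is level 9 (the tree spans levels 0 through 9, i.e. 10 levels counting the root), so the depth is the number of divisions: log_7(40353607) = 9

The recursion tree depth is log_7(40353607) = 9. At each level, the problem size is divided by 7, so it takes 9 divisions to reduce to a base case of size 1. The algorithm makes 2 recursive calls at each level.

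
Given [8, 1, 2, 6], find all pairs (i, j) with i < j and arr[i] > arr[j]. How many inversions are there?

Finding inversions in [8, 1, 2, 6]:

(0, 1): arr[0]=8 > arr[1]=1
(0, 2): arr[0]=8 > arr[2]=2
(0, 3): arr[0]=8 > arr[3]=6

Total inversions: 3

The array has 3 inversion(s): (0,1), (0,2), (0,3). Each pair (i,j) satisfies i < j and arr[i] > arr[j].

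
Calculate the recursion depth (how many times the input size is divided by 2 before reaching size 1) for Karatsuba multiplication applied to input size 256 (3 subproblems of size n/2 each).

For divide and conquer with division factor 2:

Problem sizes at each level:
Level 0: 256
Level 1: 128
Level 2: 64
Level 3: 32
Level 4: 16
Level 5: 8
Level 6: 4
Level 7: 2
Level 8: 1

The root is level 0 and the size-1 base case is level 8 (the tree spans levels 0 through 8, i.e. 9 levels counting the root), so the depth is the number of divisions: log_2(256) = 8

The recursion tree depth is log_2(256) = 8. At each level, the problem size is divided by 2, so it takes 8 divisions to reduce to a base case of size 1. The algorithm makes 3 recursive calls at each level.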